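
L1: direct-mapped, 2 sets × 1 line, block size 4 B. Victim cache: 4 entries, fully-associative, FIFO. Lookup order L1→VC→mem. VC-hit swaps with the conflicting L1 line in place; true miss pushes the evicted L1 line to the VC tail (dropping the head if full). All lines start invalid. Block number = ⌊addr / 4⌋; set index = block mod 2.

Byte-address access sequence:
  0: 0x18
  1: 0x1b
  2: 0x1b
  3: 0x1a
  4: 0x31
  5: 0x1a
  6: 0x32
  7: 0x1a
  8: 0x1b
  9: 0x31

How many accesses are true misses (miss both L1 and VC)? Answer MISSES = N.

0: 0x18 (blk 6, set 0) → MISS  vc=[]
1: 0x1b (blk 6, set 0) → L1-HIT  vc=[]
2: 0x1b (blk 6, set 0) → L1-HIT  vc=[]
3: 0x1a (blk 6, set 0) → L1-HIT  vc=[]
4: 0x31 (blk 12, set 0) → MISS  vc=[6]
5: 0x1a (blk 6, set 0) → VC-HIT  vc=[12]
6: 0x32 (blk 12, set 0) → VC-HIT  vc=[6]
7: 0x1a (blk 6, set 0) → VC-HIT  vc=[12]
8: 0x1b (blk 6, set 0) → L1-HIT  vc=[12]
9: 0x31 (blk 12, set 0) → VC-HIT  vc=[6]

MISSES = 2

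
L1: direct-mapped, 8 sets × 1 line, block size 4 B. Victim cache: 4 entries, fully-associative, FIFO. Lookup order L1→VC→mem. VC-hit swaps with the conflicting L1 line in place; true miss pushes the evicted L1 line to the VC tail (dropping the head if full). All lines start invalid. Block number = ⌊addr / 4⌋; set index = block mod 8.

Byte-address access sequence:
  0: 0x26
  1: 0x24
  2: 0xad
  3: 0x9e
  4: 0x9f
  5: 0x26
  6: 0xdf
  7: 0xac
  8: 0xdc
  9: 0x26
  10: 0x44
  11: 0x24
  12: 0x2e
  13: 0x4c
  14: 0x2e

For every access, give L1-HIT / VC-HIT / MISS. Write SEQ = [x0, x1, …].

SEQ = [MISS, L1-HIT, MISS, MISS, L1-HIT, L1-HIT, MISS, L1-HIT, L1-HIT, L1-HIT, MISS, VC-HIT, MISS, MISS, VC-HIT]

  [0] addr=0x26 blk=9 s=1: MISS | VC []
  [1] addr=0x24 blk=9 s=1: L1-HIT | VC []
  [2] addr=0xad blk=43 s=3: MISS | VC []
  [3] addr=0x9e blk=39 s=7: MISS | VC []
  [4] addr=0x9f blk=39 s=7: L1-HIT | VC []
  [5] addr=0x26 blk=9 s=1: L1-HIT | VC []
  [6] addr=0xdf blk=55 s=7: MISS | VC [39]
  [7] addr=0xac blk=43 s=3: L1-HIT | VC [39]
  [8] addr=0xdc blk=55 s=7: L1-HIT | VC [39]
  [9] addr=0x26 blk=9 s=1: L1-HIT | VC [39]
  [10] addr=0x44 blk=17 s=1: MISS | VC [39, 9]
  [11] addr=0x24 blk=9 s=1: VC-HIT | VC [39, 17]
  [12] addr=0x2e blk=11 s=3: MISS | VC [39, 17, 43]
  [13] addr=0x4c blk=19 s=3: MISS | VC [39, 17, 43, 11]
  [14] addr=0x2e blk=11 s=3: VC-HIT | VC [39, 17, 43, 19]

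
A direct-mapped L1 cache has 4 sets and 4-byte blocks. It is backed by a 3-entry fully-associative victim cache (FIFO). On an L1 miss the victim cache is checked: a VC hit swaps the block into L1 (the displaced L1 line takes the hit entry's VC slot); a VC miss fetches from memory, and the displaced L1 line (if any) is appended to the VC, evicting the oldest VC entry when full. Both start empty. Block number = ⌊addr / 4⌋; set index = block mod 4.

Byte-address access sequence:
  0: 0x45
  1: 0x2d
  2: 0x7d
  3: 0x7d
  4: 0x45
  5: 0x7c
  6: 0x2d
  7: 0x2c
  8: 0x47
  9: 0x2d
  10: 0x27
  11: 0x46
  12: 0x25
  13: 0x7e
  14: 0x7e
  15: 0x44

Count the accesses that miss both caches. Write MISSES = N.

MISSES = 4

0: 0x45 (blk 17, set 1) → MISS  vc=[]
1: 0x2d (blk 11, set 3) → MISS  vc=[]
2: 0x7d (blk 31, set 3) → MISS  vc=[11]
3: 0x7d (blk 31, set 3) → L1-HIT  vc=[11]
4: 0x45 (blk 17, set 1) → L1-HIT  vc=[11]
5: 0x7c (blk 31, set 3) → L1-HIT  vc=[11]
6: 0x2d (blk 11, set 3) → VC-HIT  vc=[31]
7: 0x2c (blk 11, set 3) → L1-HIT  vc=[31]
8: 0x47 (blk 17, set 1) → L1-HIT  vc=[31]
9: 0x2d (blk 11, set 3) → L1-HIT  vc=[31]
10: 0x27 (blk 9, set 1) → MISS  vc=[31, 17]
11: 0x46 (blk 17, set 1) → VC-HIT  vc=[31, 9]
12: 0x25 (blk 9, set 1) → VC-HIT  vc=[31, 17]
13: 0x7e (blk 31, set 3) → VC-HIT  vc=[11, 17]
14: 0x7e (blk 31, set 3) → L1-HIT  vc=[11, 17]
15: 0x44 (blk 17, set 1) → VC-HIT  vc=[11, 9]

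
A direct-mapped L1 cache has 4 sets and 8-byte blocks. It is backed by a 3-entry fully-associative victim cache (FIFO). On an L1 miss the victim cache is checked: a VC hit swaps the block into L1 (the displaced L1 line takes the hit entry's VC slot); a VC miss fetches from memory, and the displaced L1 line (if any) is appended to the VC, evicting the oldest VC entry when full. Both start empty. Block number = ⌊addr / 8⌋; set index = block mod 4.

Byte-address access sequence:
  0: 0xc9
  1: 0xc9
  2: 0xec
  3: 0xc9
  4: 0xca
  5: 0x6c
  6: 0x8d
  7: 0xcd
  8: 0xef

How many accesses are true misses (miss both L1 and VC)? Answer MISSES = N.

MISSES = 4

  [0] addr=0xc9 blk=25 s=1: MISS | VC []
  [1] addr=0xc9 blk=25 s=1: L1-HIT | VC []
  [2] addr=0xec blk=29 s=1: MISS | VC [25]
  [3] addr=0xc9 blk=25 s=1: VC-HIT | VC [29]
  [4] addr=0xca blk=25 s=1: L1-HIT | VC [29]
  [5] addr=0x6c blk=13 s=1: MISS | VC [29, 25]
  [6] addr=0x8d blk=17 s=1: MISS | VC [29, 25, 13]
  [7] addr=0xcd blk=25 s=1: VC-HIT | VC [29, 17, 13]
  [8] addr=0xef blk=29 s=1: VC-HIT | VC [25, 17, 13]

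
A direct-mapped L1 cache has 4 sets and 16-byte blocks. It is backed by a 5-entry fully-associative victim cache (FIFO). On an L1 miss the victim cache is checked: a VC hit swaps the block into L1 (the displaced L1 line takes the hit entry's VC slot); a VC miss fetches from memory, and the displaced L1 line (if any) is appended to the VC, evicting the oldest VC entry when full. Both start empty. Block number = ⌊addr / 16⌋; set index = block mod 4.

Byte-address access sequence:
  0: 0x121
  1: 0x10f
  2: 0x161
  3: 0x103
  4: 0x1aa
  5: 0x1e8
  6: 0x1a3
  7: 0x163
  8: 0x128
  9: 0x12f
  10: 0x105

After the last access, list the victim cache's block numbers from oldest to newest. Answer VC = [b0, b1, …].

0: 0x121 (blk 18, set 2) → MISS  vc=[]
1: 0x10f (blk 16, set 0) → MISS  vc=[]
2: 0x161 (blk 22, set 2) → MISS  vc=[18]
3: 0x103 (blk 16, set 0) → L1-HIT  vc=[18]
4: 0x1aa (blk 26, set 2) → MISS  vc=[18, 22]
5: 0x1e8 (blk 30, set 2) → MISS  vc=[18, 22, 26]
6: 0x1a3 (blk 26, set 2) → VC-HIT  vc=[18, 22, 30]
7: 0x163 (blk 22, set 2) → VC-HIT  vc=[18, 26, 30]
8: 0x128 (blk 18, set 2) → VC-HIT  vc=[22, 26, 30]
9: 0x12f (blk 18, set 2) → L1-HIT  vc=[22, 26, 30]
10: 0x105 (blk 16, set 0) → L1-HIT  vc=[22, 26, 30]

VC = [22, 26, 30]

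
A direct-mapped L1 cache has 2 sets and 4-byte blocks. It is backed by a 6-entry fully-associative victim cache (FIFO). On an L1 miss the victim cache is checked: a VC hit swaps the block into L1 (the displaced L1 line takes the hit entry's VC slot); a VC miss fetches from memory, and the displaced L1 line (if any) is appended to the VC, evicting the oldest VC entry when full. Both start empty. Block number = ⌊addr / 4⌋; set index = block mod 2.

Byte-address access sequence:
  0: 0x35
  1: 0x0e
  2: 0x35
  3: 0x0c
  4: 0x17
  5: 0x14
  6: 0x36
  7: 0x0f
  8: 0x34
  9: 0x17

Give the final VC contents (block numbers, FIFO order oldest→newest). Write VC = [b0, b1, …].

VC = [13, 3]

  [0] addr=0x35 blk=13 s=1: MISS | VC []
  [1] addr=0xe blk=3 s=1: MISS | VC [13]
  [2] addr=0x35 blk=13 s=1: VC-HIT | VC [3]
  [3] addr=0xc blk=3 s=1: VC-HIT | VC [13]
  [4] addr=0x17 blk=5 s=1: MISS | VC [13, 3]
  [5] addr=0x14 blk=5 s=1: L1-HIT | VC [13, 3]
  [6] addr=0x36 blk=13 s=1: VC-HIT | VC [5, 3]
  [7] addr=0xf blk=3 s=1: VC-HIT | VC [5, 13]
  [8] addr=0x34 blk=13 s=1: VC-HIT | VC [5, 3]
  [9] addr=0x17 blk=5 s=1: VC-HIT | VC [13, 3]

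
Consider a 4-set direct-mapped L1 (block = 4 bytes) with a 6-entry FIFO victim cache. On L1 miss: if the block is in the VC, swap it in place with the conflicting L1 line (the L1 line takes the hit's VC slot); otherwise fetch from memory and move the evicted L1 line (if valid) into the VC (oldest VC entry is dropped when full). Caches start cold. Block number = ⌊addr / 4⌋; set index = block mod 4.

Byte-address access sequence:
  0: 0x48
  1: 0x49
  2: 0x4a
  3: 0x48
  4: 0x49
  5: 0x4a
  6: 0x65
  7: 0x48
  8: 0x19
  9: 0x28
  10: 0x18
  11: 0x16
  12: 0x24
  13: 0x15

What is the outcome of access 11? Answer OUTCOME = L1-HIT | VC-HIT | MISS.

OUTCOME = MISS

  [0] addr=0x48 blk=18 s=2: MISS | VC []
  [1] addr=0x49 blk=18 s=2: L1-HIT | VC []
  [2] addr=0x4a blk=18 s=2: L1-HIT | VC []
  [3] addr=0x48 blk=18 s=2: L1-HIT | VC []
  [4] addr=0x49 blk=18 s=2: L1-HIT | VC []
  [5] addr=0x4a blk=18 s=2: L1-HIT | VC []
  [6] addr=0x65 blk=25 s=1: MISS | VC []
  [7] addr=0x48 blk=18 s=2: L1-HIT | VC []
  [8] addr=0x19 blk=6 s=2: MISS | VC [18]
  [9] addr=0x28 blk=10 s=2: MISS | VC [18, 6]
  [10] addr=0x18 blk=6 s=2: VC-HIT | VC [18, 10]
  [11] addr=0x16 blk=5 s=1: MISS | VC [18, 10, 25]
  [12] addr=0x24 blk=9 s=1: MISS | VC [18, 10, 25, 5]
  [13] addr=0x15 blk=5 s=1: VC-HIT | VC [18, 10, 25, 9]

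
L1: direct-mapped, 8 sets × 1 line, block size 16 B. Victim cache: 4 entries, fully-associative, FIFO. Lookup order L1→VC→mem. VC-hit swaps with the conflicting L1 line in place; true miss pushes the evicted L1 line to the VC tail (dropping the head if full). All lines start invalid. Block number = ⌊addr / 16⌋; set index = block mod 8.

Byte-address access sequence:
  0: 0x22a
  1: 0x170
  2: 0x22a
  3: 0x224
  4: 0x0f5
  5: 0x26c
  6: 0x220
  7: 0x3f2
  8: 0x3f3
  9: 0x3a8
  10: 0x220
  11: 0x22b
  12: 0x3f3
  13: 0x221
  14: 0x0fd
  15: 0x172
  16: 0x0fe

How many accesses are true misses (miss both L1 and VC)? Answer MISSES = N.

  [0] addr=0x22a blk=34 s=2: MISS | VC []
  [1] addr=0x170 blk=23 s=7: MISS | VC []
  [2] addr=0x22a blk=34 s=2: L1-HIT | VC []
  [3] addr=0x224 blk=34 s=2: L1-HIT | VC []
  [4] addr=0xf5 blk=15 s=7: MISS | VC [23]
  [5] addr=0x26c blk=38 s=6: MISS | VC [23]
  [6] addr=0x220 blk=34 s=2: L1-HIT | VC [23]
  [7] addr=0x3f2 blk=63 s=7: MISS | VC [23, 15]
  [8] addr=0x3f3 blk=63 s=7: L1-HIT | VC [23, 15]
  [9] addr=0x3a8 blk=58 s=2: MISS | VC [23, 15, 34]
  [10] addr=0x220 blk=34 s=2: VC-HIT | VC [23, 15, 58]
  [11] addr=0x22b blk=34 s=2: L1-HIT | VC [23, 15, 58]
  [12] addr=0x3f3 blk=63 s=7: L1-HIT | VC [23, 15, 58]
  [13] addr=0x221 blk=34 s=2: L1-HIT | VC [23, 15, 58]
  [14] addr=0xfd blk=15 s=7: VC-HIT | VC [23, 63, 58]
  [15] addr=0x172 blk=23 s=7: VC-HIT | VC [15, 63, 58]
  [16] addr=0xfe blk=15 s=7: VC-HIT | VC [23, 63, 58]

MISSES = 6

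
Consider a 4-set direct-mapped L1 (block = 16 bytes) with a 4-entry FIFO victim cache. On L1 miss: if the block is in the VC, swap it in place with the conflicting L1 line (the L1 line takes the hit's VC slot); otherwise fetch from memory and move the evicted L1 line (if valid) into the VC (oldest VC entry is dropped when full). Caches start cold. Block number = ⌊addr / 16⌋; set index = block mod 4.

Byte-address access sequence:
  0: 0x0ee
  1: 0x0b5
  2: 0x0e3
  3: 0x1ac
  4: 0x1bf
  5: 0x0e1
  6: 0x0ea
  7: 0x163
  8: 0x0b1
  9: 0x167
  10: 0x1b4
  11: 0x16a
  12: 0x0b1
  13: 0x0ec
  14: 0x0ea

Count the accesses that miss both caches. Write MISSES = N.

  [0] addr=0xee blk=14 s=2: MISS | VC []
  [1] addr=0xb5 blk=11 s=3: MISS | VC []
  [2] addr=0xe3 blk=14 s=2: L1-HIT | VC []
  [3] addr=0x1ac blk=26 s=2: MISS | VC [14]
  [4] addr=0x1bf blk=27 s=3: MISS | VC [14, 11]
  [5] addr=0xe1 blk=14 s=2: VC-HIT | VC [26, 11]
  [6] addr=0xea blk=14 s=2: L1-HIT | VC [26, 11]
  [7] addr=0x163 blk=22 s=2: MISS | VC [26, 11, 14]
  [8] addr=0xb1 blk=11 s=3: VC-HIT | VC [26, 27, 14]
  [9] addr=0x167 blk=22 s=2: L1-HIT | VC [26, 27, 14]
  [10] addr=0x1b4 blk=27 s=3: VC-HIT | VC [26, 11, 14]
  [11] addr=0x16a blk=22 s=2: L1-HIT | VC [26, 11, 14]
  [12] addr=0xb1 blk=11 s=3: VC-HIT | VC [26, 27, 14]
  [13] addr=0xec blk=14 s=2: VC-HIT | VC [26, 27, 22]
  [14] addr=0xea blk=14 s=2: L1-HIT | VC [26, 27, 22]

MISSES = 5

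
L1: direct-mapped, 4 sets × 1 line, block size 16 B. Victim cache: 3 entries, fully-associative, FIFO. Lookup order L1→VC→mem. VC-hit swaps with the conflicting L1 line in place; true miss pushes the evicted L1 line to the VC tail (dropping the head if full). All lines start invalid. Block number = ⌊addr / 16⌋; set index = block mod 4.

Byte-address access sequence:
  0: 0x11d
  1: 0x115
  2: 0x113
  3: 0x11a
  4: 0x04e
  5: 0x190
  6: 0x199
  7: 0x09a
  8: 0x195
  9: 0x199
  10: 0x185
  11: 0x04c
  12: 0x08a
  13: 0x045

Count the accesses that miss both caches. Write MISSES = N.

MISSES = 6

#0 0x11d→b17/s1 MISS; vc=[]
#1 0x115→b17/s1 L1-HIT; vc=[]
#2 0x113→b17/s1 L1-HIT; vc=[]
#3 0x11a→b17/s1 L1-HIT; vc=[]
#4 0x4e→b4/s0 MISS; vc=[]
#5 0x190→b25/s1 MISS; vc=[17]
#6 0x199→b25/s1 L1-HIT; vc=[17]
#7 0x9a→b9/s1 MISS; vc=[17,25]
#8 0x195→b25/s1 VC-HIT; vc=[17,9]
#9 0x199→b25/s1 L1-HIT; vc=[17,9]
#10 0x185→b24/s0 MISS; vc=[17,9,4]
#11 0x4c→b4/s0 VC-HIT; vc=[17,9,24]
#12 0x8a→b8/s0 MISS; vc=[9,24,4]
#13 0x45→b4/s0 VC-HIT; vc=[9,24,8]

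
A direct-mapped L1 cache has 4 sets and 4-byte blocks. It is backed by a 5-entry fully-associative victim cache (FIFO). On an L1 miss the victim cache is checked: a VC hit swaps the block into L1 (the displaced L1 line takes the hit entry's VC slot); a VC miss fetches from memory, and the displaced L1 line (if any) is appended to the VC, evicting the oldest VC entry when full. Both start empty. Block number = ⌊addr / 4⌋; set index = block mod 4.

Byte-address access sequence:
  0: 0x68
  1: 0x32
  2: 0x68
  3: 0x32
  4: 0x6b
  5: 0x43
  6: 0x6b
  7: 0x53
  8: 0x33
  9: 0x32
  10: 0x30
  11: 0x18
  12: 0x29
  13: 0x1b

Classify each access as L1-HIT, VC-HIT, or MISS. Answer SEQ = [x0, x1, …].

SEQ = [MISS, MISS, L1-HIT, L1-HIT, L1-HIT, MISS, L1-HIT, MISS, VC-HIT, L1-HIT, L1-HIT, MISS, MISS, VC-HIT]

0: 0x68 (blk 26, set 2) → MISS  vc=[]
1: 0x32 (blk 12, set 0) → MISS  vc=[]
2: 0x68 (blk 26, set 2) → L1-HIT  vc=[]
3: 0x32 (blk 12, set 0) → L1-HIT  vc=[]
4: 0x6b (blk 26, set 2) → L1-HIT  vc=[]
5: 0x43 (blk 16, set 0) → MISS  vc=[12]
6: 0x6b (blk 26, set 2) → L1-HIT  vc=[12]
7: 0x53 (blk 20, set 0) → MISS  vc=[12, 16]
8: 0x33 (blk 12, set 0) → VC-HIT  vc=[20, 16]
9: 0x32 (blk 12, set 0) → L1-HIT  vc=[20, 16]
10: 0x30 (blk 12, set 0) → L1-HIT  vc=[20, 16]
11: 0x18 (blk 6, set 2) → MISS  vc=[20, 16, 26]
12: 0x29 (blk 10, set 2) → MISS  vc=[20, 16, 26, 6]
13: 0x1b (blk 6, set 2) → VC-HIT  vc=[20, 16, 26, 10]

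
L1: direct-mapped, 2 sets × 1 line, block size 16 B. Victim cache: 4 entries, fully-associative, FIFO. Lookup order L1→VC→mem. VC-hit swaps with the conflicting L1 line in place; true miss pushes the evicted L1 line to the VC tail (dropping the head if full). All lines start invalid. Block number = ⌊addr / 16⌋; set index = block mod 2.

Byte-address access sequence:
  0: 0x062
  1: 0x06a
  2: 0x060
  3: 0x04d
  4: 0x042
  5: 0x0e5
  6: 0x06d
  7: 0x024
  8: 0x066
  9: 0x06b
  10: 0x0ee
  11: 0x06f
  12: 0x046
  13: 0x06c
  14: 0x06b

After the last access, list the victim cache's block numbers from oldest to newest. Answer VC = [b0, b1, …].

VC = [14, 4, 2]

#0 0x62→b6/s0 MISS; vc=[]
#1 0x6a→b6/s0 L1-HIT; vc=[]
#2 0x60→b6/s0 L1-HIT; vc=[]
#3 0x4d→b4/s0 MISS; vc=[6]
#4 0x42→b4/s0 L1-HIT; vc=[6]
#5 0xe5→b14/s0 MISS; vc=[6,4]
#6 0x6d→b6/s0 VC-HIT; vc=[14,4]
#7 0x24→b2/s0 MISS; vc=[14,4,6]
#8 0x66→b6/s0 VC-HIT; vc=[14,4,2]
#9 0x6b→b6/s0 L1-HIT; vc=[14,4,2]
#10 0xee→b14/s0 VC-HIT; vc=[6,4,2]
#11 0x6f→b6/s0 VC-HIT; vc=[14,4,2]
#12 0x46→b4/s0 VC-HIT; vc=[14,6,2]
#13 0x6c→b6/s0 VC-HIT; vc=[14,4,2]
#14 0x6b→b6/s0 L1-HIT; vc=[14,4,2]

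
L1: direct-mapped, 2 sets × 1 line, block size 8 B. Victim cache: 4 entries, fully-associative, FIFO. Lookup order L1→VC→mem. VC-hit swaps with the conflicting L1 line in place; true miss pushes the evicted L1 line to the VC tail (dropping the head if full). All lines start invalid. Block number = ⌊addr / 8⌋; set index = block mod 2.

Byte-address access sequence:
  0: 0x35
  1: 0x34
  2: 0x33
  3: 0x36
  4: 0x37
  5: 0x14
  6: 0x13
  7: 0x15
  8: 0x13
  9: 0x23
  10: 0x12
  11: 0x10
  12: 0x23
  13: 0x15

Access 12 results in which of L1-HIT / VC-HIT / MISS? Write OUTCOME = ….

OUTCOME = VC-HIT

0: 0x35 (blk 6, set 0) → MISS  vc=[]
1: 0x34 (blk 6, set 0) → L1-HIT  vc=[]
2: 0x33 (blk 6, set 0) → L1-HIT  vc=[]
3: 0x36 (blk 6, set 0) → L1-HIT  vc=[]
4: 0x37 (blk 6, set 0) → L1-HIT  vc=[]
5: 0x14 (blk 2, set 0) → MISS  vc=[6]
6: 0x13 (blk 2, set 0) → L1-HIT  vc=[6]
7: 0x15 (blk 2, set 0) → L1-HIT  vc=[6]
8: 0x13 (blk 2, set 0) → L1-HIT  vc=[6]
9: 0x23 (blk 4, set 0) → MISS  vc=[6, 2]
10: 0x12 (blk 2, set 0) → VC-HIT  vc=[6, 4]
11: 0x10 (blk 2, set 0) → L1-HIT  vc=[6, 4]
12: 0x23 (blk 4, set 0) → VC-HIT  vc=[6, 2]
13: 0x15 (blk 2, set 0) → VC-HIT  vc=[6, 4]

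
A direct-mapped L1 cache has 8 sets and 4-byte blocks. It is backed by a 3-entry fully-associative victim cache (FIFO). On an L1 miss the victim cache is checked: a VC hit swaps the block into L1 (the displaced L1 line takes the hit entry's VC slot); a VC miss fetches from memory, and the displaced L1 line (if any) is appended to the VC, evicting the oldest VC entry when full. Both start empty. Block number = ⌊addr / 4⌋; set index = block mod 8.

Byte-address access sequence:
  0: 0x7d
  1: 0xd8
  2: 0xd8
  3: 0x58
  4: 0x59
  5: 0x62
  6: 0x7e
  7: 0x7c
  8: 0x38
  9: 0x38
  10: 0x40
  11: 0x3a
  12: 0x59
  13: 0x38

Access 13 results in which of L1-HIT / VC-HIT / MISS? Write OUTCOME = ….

OUTCOME = VC-HIT

#0 0x7d→b31/s7 MISS; vc=[]
#1 0xd8→b54/s6 MISS; vc=[]
#2 0xd8→b54/s6 L1-HIT; vc=[]
#3 0x58→b22/s6 MISS; vc=[54]
#4 0x59→b22/s6 L1-HIT; vc=[54]
#5 0x62→b24/s0 MISS; vc=[54]
#6 0x7e→b31/s7 L1-HIT; vc=[54]
#7 0x7c→b31/s7 L1-HIT; vc=[54]
#8 0x38→b14/s6 MISS; vc=[54,22]
#9 0x38→b14/s6 L1-HIT; vc=[54,22]
#10 0x40→b16/s0 MISS; vc=[54,22,24]
#11 0x3a→b14/s6 L1-HIT; vc=[54,22,24]
#12 0x59→b22/s6 VC-HIT; vc=[54,14,24]
#13 0x38→b14/s6 VC-HIT; vc=[54,22,24]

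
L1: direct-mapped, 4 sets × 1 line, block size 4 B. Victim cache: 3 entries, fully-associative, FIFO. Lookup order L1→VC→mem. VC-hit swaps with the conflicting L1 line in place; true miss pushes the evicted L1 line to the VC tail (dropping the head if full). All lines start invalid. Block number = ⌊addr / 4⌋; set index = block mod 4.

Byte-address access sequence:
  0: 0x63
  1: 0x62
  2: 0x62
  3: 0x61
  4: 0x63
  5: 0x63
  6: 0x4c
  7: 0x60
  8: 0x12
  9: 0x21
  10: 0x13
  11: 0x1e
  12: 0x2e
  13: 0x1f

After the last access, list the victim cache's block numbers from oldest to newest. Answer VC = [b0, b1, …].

VC = [8, 19, 11]

0: 0x63 (blk 24, set 0) → MISS  vc=[]
1: 0x62 (blk 24, set 0) → L1-HIT  vc=[]
2: 0x62 (blk 24, set 0) → L1-HIT  vc=[]
3: 0x61 (blk 24, set 0) → L1-HIT  vc=[]
4: 0x63 (blk 24, set 0) → L1-HIT  vc=[]
5: 0x63 (blk 24, set 0) → L1-HIT  vc=[]
6: 0x4c (blk 19, set 3) → MISS  vc=[]
7: 0x60 (blk 24, set 0) → L1-HIT  vc=[]
8: 0x12 (blk 4, set 0) → MISS  vc=[24]
9: 0x21 (blk 8, set 0) → MISS  vc=[24, 4]
10: 0x13 (blk 4, set 0) → VC-HIT  vc=[24, 8]
11: 0x1e (blk 7, set 3) → MISS  vc=[24, 8, 19]
12: 0x2e (blk 11, set 3) → MISS  vc=[8, 19, 7]
13: 0x1f (blk 7, set 3) → VC-HIT  vc=[8, 19, 11]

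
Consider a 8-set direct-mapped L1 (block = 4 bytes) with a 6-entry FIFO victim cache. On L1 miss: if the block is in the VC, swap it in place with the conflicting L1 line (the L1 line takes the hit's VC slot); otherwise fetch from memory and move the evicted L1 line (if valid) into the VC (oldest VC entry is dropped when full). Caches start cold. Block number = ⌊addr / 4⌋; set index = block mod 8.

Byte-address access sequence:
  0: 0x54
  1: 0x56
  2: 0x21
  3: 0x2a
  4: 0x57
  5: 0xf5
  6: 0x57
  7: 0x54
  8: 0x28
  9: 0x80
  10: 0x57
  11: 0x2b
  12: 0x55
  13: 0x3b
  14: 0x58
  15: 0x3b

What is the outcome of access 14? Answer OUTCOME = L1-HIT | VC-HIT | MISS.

#0 0x54→b21/s5 MISS; vc=[]
#1 0x56→b21/s5 L1-HIT; vc=[]
#2 0x21→b8/s0 MISS; vc=[]
#3 0x2a→b10/s2 MISS; vc=[]
#4 0x57→b21/s5 L1-HIT; vc=[]
#5 0xf5→b61/s5 MISS; vc=[21]
#6 0x57→b21/s5 VC-HIT; vc=[61]
#7 0x54→b21/s5 L1-HIT; vc=[61]
#8 0x28→b10/s2 L1-HIT; vc=[61]
#9 0x80→b32/s0 MISS; vc=[61,8]
#10 0x57→b21/s5 L1-HIT; vc=[61,8]
#11 0x2b→b10/s2 L1-HIT; vc=[61,8]
#12 0x55→b21/s5 L1-HIT; vc=[61,8]
#13 0x3b→b14/s6 MISS; vc=[61,8]
#14 0x58→b22/s6 MISS; vc=[61,8,14]
#15 0x3b→b14/s6 VC-HIT; vc=[61,8,22]

OUTCOME = MISS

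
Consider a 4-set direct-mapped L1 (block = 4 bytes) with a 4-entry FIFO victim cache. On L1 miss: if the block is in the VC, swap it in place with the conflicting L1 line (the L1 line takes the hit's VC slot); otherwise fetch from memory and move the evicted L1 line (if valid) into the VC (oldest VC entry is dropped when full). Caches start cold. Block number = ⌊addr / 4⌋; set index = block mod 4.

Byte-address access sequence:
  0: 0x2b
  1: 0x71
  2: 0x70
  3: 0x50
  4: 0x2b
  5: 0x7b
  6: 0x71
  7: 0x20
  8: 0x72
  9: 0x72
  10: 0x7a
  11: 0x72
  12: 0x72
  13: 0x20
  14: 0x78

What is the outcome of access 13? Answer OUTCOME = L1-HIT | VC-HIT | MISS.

OUTCOME = VC-HIT

  [0] addr=0x2b blk=10 s=2: MISS | VC []
  [1] addr=0x71 blk=28 s=0: MISS | VC []
  [2] addr=0x70 blk=28 s=0: L1-HIT | VC []
  [3] addr=0x50 blk=20 s=0: MISS | VC [28]
  [4] addr=0x2b blk=10 s=2: L1-HIT | VC [28]
  [5] addr=0x7b blk=30 s=2: MISS | VC [28, 10]
  [6] addr=0x71 blk=28 s=0: VC-HIT | VC [20, 10]
  [7] addr=0x20 blk=8 s=0: MISS | VC [20, 10, 28]
  [8] addr=0x72 blk=28 s=0: VC-HIT | VC [20, 10, 8]
  [9] addr=0x72 blk=28 s=0: L1-HIT | VC [20, 10, 8]
  [10] addr=0x7a blk=30 s=2: L1-HIT | VC [20, 10, 8]
  [11] addr=0x72 blk=28 s=0: L1-HIT | VC [20, 10, 8]
  [12] addr=0x72 blk=28 s=0: L1-HIT | VC [20, 10, 8]
  [13] addr=0x20 blk=8 s=0: VC-HIT | VC [20, 10, 28]
  [14] addr=0x78 blk=30 s=2: L1-HIT | VC [20, 10, 28]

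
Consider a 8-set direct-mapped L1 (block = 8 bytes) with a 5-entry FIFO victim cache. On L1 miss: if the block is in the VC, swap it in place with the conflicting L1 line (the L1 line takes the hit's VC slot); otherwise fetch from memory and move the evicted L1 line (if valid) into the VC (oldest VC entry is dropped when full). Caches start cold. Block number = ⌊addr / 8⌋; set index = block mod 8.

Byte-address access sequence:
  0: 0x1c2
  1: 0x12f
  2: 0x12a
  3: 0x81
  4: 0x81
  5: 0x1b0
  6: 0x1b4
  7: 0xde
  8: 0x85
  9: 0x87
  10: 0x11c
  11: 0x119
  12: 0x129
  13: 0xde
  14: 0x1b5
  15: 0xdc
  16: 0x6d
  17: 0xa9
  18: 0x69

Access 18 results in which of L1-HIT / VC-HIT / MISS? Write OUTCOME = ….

0: 0x1c2 (blk 56, set 0) → MISS  vc=[]
1: 0x12f (blk 37, set 5) → MISS  vc=[]
2: 0x12a (blk 37, set 5) → L1-HIT  vc=[]
3: 0x81 (blk 16, set 0) → MISS  vc=[56]
4: 0x81 (blk 16, set 0) → L1-HIT  vc=[56]
5: 0x1b0 (blk 54, set 6) → MISS  vc=[56]
6: 0x1b4 (blk 54, set 6) → L1-HIT  vc=[56]
7: 0xde (blk 27, set 3) → MISS  vc=[56]
8: 0x85 (blk 16, set 0) → L1-HIT  vc=[56]
9: 0x87 (blk 16, set 0) → L1-HIT  vc=[56]
10: 0x11c (blk 35, set 3) → MISS  vc=[56, 27]
11: 0x119 (blk 35, set 3) → L1-HIT  vc=[56, 27]
12: 0x129 (blk 37, set 5) → L1-HIT  vc=[56, 27]
13: 0xde (blk 27, set 3) → VC-HIT  vc=[56, 35]
14: 0x1b5 (blk 54, set 6) → L1-HIT  vc=[56, 35]
15: 0xdc (blk 27, set 3) → L1-HIT  vc=[56, 35]
16: 0x6d (blk 13, set 5) → MISS  vc=[56, 35, 37]
17: 0xa9 (blk 21, set 5) → MISS  vc=[56, 35, 37, 13]
18: 0x69 (blk 13, set 5) → VC-HIT  vc=[56, 35, 37, 21]

OUTCOME = VC-HIT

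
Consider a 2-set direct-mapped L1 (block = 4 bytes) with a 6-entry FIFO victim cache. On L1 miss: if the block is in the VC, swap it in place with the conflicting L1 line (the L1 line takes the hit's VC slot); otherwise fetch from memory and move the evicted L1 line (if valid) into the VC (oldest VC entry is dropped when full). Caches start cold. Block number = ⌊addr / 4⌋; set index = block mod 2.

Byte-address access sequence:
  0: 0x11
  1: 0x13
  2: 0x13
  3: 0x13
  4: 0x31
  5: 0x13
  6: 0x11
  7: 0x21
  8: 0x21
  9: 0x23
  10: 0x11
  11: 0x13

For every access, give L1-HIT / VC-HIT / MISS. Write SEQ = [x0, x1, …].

0: 0x11 (blk 4, set 0) → MISS  vc=[]
1: 0x13 (blk 4, set 0) → L1-HIT  vc=[]
2: 0x13 (blk 4, set 0) → L1-HIT  vc=[]
3: 0x13 (blk 4, set 0) → L1-HIT  vc=[]
4: 0x31 (blk 12, set 0) → MISS  vc=[4]
5: 0x13 (blk 4, set 0) → VC-HIT  vc=[12]
6: 0x11 (blk 4, set 0) → L1-HIT  vc=[12]
7: 0x21 (blk 8, set 0) → MISS  vc=[12, 4]
8: 0x21 (blk 8, set 0) → L1-HIT  vc=[12, 4]
9: 0x23 (blk 8, set 0) → L1-HIT  vc=[12, 4]
10: 0x11 (blk 4, set 0) → VC-HIT  vc=[12, 8]
11: 0x13 (blk 4, set 0) → L1-HIT  vc=[12, 8]

SEQ = [MISS, L1-HIT, L1-HIT, L1-HIT, MISS, VC-HIT, L1-HIT, MISS, L1-HIT, L1-HIT, VC-HIT, L1-HIT]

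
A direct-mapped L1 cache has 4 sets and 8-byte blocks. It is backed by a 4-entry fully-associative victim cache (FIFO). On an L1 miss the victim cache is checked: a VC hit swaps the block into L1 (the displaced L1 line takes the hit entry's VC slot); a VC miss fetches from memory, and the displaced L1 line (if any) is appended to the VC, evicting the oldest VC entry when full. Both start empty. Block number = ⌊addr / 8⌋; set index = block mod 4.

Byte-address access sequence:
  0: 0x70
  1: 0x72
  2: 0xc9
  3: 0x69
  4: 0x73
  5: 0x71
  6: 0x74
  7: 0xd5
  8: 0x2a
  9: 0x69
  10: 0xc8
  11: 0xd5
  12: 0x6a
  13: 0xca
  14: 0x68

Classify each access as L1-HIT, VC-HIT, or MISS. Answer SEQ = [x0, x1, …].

  [0] addr=0x70 blk=14 s=2: MISS | VC []
  [1] addr=0x72 blk=14 s=2: L1-HIT | VC []
  [2] addr=0xc9 blk=25 s=1: MISS | VC []
  [3] addr=0x69 blk=13 s=1: MISS | VC [25]
  [4] addr=0x73 blk=14 s=2: L1-HIT | VC [25]
  [5] addr=0x71 blk=14 s=2: L1-HIT | VC [25]
  [6] addr=0x74 blk=14 s=2: L1-HIT | VC [25]
  [7] addr=0xd5 blk=26 s=2: MISS | VC [25, 14]
  [8] addr=0x2a blk=5 s=1: MISS | VC [25, 14, 13]
  [9] addr=0x69 blk=13 s=1: VC-HIT | VC [25, 14, 5]
  [10] addr=0xc8 blk=25 s=1: VC-HIT | VC [13, 14, 5]
  [11] addr=0xd5 blk=26 s=2: L1-HIT | VC [13, 14, 5]
  [12] addr=0x6a blk=13 s=1: VC-HIT | VC [25, 14, 5]
  [13] addr=0xca blk=25 s=1: VC-HIT | VC [13, 14, 5]
  [14] addr=0x68 blk=13 s=1: VC-HIT | VC [25, 14, 5]

SEQ = [MISS, L1-HIT, MISS, MISS, L1-HIT, L1-HIT, L1-HIT, MISS, MISS, VC-HIT, VC-HIT, L1-HIT, VC-HIT, VC-HIT, VC-HIT]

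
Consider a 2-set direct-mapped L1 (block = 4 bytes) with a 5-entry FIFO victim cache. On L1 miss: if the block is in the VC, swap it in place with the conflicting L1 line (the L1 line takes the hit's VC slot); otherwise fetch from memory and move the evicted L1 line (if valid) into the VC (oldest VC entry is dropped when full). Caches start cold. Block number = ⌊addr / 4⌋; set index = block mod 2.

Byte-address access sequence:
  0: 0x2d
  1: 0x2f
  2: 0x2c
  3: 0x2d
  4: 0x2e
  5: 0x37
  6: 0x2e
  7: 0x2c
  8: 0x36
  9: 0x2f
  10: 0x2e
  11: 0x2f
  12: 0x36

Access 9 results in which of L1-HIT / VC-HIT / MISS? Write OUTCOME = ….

  [0] addr=0x2d blk=11 s=1: MISS | VC []
  [1] addr=0x2f blk=11 s=1: L1-HIT | VC []
  [2] addr=0x2c blk=11 s=1: L1-HIT | VC []
  [3] addr=0x2d blk=11 s=1: L1-HIT | VC []
  [4] addr=0x2e blk=11 s=1: L1-HIT | VC []
  [5] addr=0x37 blk=13 s=1: MISS | VC [11]
  [6] addr=0x2e blk=11 s=1: VC-HIT | VC [13]
  [7] addr=0x2c blk=11 s=1: L1-HIT | VC [13]
  [8] addr=0x36 blk=13 s=1: VC-HIT | VC [11]
  [9] addr=0x2f blk=11 s=1: VC-HIT | VC [13]
  [10] addr=0x2e blk=11 s=1: L1-HIT | VC [13]
  [11] addr=0x2f blk=11 s=1: L1-HIT | VC [13]
  [12] addr=0x36 blk=13 s=1: VC-HIT | VC [11]

OUTCOME = VC-HIT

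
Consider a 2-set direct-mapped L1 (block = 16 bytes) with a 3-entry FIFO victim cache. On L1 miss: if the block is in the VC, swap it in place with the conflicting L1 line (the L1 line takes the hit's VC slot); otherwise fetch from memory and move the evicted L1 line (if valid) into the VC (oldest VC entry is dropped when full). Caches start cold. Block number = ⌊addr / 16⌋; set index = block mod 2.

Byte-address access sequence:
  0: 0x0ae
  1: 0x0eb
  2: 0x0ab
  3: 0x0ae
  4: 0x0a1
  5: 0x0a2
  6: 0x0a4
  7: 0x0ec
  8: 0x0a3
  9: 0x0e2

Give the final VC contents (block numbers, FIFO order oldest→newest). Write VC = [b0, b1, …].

VC = [10]

  [0] addr=0xae blk=10 s=0: MISS | VC []
  [1] addr=0xeb blk=14 s=0: MISS | VC [10]
  [2] addr=0xab blk=10 s=0: VC-HIT | VC [14]
  [3] addr=0xae blk=10 s=0: L1-HIT | VC [14]
  [4] addr=0xa1 blk=10 s=0: L1-HIT | VC [14]
  [5] addr=0xa2 blk=10 s=0: L1-HIT | VC [14]
  [6] addr=0xa4 blk=10 s=0: L1-HIT | VC [14]
  [7] addr=0xec blk=14 s=0: VC-HIT | VC [10]
  [8] addr=0xa3 blk=10 s=0: VC-HIT | VC [14]
  [9] addr=0xe2 blk=14 s=0: VC-HIT | VC [10]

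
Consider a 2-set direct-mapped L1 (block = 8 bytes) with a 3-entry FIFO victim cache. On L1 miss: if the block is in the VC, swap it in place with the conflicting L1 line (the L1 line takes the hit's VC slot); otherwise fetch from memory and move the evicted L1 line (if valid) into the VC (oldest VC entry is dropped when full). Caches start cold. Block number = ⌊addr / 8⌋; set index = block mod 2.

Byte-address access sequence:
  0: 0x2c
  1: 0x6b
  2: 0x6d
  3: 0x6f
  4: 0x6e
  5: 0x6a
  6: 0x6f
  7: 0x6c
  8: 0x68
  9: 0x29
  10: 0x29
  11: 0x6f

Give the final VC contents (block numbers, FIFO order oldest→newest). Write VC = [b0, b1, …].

0: 0x2c (blk 5, set 1) → MISS  vc=[]
1: 0x6b (blk 13, set 1) → MISS  vc=[5]
2: 0x6d (blk 13, set 1) → L1-HIT  vc=[5]
3: 0x6f (blk 13, set 1) → L1-HIT  vc=[5]
4: 0x6e (blk 13, set 1) → L1-HIT  vc=[5]
5: 0x6a (blk 13, set 1) → L1-HIT  vc=[5]
6: 0x6f (blk 13, set 1) → L1-HIT  vc=[5]
7: 0x6c (blk 13, set 1) → L1-HIT  vc=[5]
8: 0x68 (blk 13, set 1) → L1-HIT  vc=[5]
9: 0x29 (blk 5, set 1) → VC-HIT  vc=[13]
10: 0x29 (blk 5, set 1) → L1-HIT  vc=[13]
11: 0x6f (blk 13, set 1) → VC-HIT  vc=[5]

VC = [5]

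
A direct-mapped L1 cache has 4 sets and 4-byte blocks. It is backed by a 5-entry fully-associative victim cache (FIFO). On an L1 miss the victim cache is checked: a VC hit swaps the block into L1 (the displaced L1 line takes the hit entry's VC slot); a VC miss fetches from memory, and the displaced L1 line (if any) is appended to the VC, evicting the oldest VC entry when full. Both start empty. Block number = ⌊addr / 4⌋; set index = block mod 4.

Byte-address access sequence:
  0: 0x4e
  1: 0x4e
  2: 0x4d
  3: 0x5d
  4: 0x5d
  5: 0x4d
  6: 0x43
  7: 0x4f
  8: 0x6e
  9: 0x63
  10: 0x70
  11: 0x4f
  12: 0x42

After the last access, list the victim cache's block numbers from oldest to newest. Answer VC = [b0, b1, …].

VC = [23, 27, 28, 24]

#0 0x4e→b19/s3 MISS; vc=[]
#1 0x4e→b19/s3 L1-HIT; vc=[]
#2 0x4d→b19/s3 L1-HIT; vc=[]
#3 0x5d→b23/s3 MISS; vc=[19]
#4 0x5d→b23/s3 L1-HIT; vc=[19]
#5 0x4d→b19/s3 VC-HIT; vc=[23]
#6 0x43→b16/s0 MISS; vc=[23]
#7 0x4f→b19/s3 L1-HIT; vc=[23]
#8 0x6e→b27/s3 MISS; vc=[23,19]
#9 0x63→b24/s0 MISS; vc=[23,19,16]
#10 0x70→b28/s0 MISS; vc=[23,19,16,24]
#11 0x4f→b19/s3 VC-HIT; vc=[23,27,16,24]
#12 0x42→b16/s0 VC-HIT; vc=[23,27,28,24]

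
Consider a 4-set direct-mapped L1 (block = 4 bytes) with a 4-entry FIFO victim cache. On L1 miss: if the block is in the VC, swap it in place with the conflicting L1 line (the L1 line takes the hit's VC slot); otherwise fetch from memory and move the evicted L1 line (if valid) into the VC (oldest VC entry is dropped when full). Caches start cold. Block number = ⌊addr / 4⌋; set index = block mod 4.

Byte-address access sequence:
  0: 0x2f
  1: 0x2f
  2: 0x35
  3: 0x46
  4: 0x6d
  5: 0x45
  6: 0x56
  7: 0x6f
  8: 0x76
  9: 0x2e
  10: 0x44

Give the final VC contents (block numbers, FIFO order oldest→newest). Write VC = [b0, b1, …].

0: 0x2f (blk 11, set 3) → MISS  vc=[]
1: 0x2f (blk 11, set 3) → L1-HIT  vc=[]
2: 0x35 (blk 13, set 1) → MISS  vc=[]
3: 0x46 (blk 17, set 1) → MISS  vc=[13]
4: 0x6d (blk 27, set 3) → MISS  vc=[13, 11]
5: 0x45 (blk 17, set 1) → L1-HIT  vc=[13, 11]
6: 0x56 (blk 21, set 1) → MISS  vc=[13, 11, 17]
7: 0x6f (blk 27, set 3) → L1-HIT  vc=[13, 11, 17]
8: 0x76 (blk 29, set 1) → MISS  vc=[13, 11, 17, 21]
9: 0x2e (blk 11, set 3) → VC-HIT  vc=[13, 27, 17, 21]
10: 0x44 (blk 17, set 1) → VC-HIT  vc=[13, 27, 29, 21]

VC = [13, 27, 29, 21]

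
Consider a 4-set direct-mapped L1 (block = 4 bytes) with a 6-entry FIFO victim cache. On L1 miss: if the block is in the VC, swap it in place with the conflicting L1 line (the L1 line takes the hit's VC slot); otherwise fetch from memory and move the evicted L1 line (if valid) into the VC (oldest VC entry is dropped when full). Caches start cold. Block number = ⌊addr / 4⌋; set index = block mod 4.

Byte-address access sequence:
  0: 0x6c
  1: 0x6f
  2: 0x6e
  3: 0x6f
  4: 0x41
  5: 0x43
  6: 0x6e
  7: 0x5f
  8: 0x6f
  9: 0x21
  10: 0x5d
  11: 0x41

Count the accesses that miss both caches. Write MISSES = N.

#0 0x6c→b27/s3 MISS; vc=[]
#1 0x6f→b27/s3 L1-HIT; vc=[]
#2 0x6e→b27/s3 L1-HIT; vc=[]
#3 0x6f→b27/s3 L1-HIT; vc=[]
#4 0x41→b16/s0 MISS; vc=[]
#5 0x43→b16/s0 L1-HIT; vc=[]
#6 0x6e→b27/s3 L1-HIT; vc=[]
#7 0x5f→b23/s3 MISS; vc=[27]
#8 0x6f→b27/s3 VC-HIT; vc=[23]
#9 0x21→b8/s0 MISS; vc=[23,16]
#10 0x5d→b23/s3 VC-HIT; vc=[27,16]
#11 0x41→b16/s0 VC-HIT; vc=[27,8]

MISSES = 4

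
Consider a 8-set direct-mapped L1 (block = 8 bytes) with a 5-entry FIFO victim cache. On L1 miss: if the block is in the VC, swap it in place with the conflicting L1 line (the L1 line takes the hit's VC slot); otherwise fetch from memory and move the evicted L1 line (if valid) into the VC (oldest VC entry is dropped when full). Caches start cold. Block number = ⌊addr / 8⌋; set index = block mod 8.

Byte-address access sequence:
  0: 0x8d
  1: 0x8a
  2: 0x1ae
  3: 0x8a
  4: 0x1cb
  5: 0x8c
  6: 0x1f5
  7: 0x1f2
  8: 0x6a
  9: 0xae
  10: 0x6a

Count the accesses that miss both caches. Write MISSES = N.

  [0] addr=0x8d blk=17 s=1: MISS | VC []
  [1] addr=0x8a blk=17 s=1: L1-HIT | VC []
  [2] addr=0x1ae blk=53 s=5: MISS | VC []
  [3] addr=0x8a blk=17 s=1: L1-HIT | VC []
  [4] addr=0x1cb blk=57 s=1: MISS | VC [17]
  [5] addr=0x8c blk=17 s=1: VC-HIT | VC [57]
  [6] addr=0x1f5 blk=62 s=6: MISS | VC [57]
  [7] addr=0x1f2 blk=62 s=6: L1-HIT | VC [57]
  [8] addr=0x6a blk=13 s=5: MISS | VC [57, 53]
  [9] addr=0xae blk=21 s=5: MISS | VC [57, 53, 13]
  [10] addr=0x6a blk=13 s=5: VC-HIT | VC [57, 53, 21]

MISSES = 6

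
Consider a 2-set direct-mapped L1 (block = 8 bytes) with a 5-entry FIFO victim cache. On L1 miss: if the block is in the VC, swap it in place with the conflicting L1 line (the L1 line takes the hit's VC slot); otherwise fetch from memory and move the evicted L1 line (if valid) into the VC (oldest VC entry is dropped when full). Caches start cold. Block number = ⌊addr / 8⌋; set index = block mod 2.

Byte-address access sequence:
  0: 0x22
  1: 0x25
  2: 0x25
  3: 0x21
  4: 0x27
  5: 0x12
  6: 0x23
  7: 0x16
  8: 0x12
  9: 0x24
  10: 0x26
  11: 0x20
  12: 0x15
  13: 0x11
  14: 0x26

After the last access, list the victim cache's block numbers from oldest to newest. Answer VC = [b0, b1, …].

VC = [2]

  [0] addr=0x22 blk=4 s=0: MISS | VC []
  [1] addr=0x25 blk=4 s=0: L1-HIT | VC []
  [2] addr=0x25 blk=4 s=0: L1-HIT | VC []
  [3] addr=0x21 blk=4 s=0: L1-HIT | VC []
  [4] addr=0x27 blk=4 s=0: L1-HIT | VC []
  [5] addr=0x12 blk=2 s=0: MISS | VC [4]
  [6] addr=0x23 blk=4 s=0: VC-HIT | VC [2]
  [7] addr=0x16 blk=2 s=0: VC-HIT | VC [4]
  [8] addr=0x12 blk=2 s=0: L1-HIT | VC [4]
  [9] addr=0x24 blk=4 s=0: VC-HIT | VC [2]
  [10] addr=0x26 blk=4 s=0: L1-HIT | VC [2]
  [11] addr=0x20 blk=4 s=0: L1-HIT | VC [2]
  [12] addr=0x15 blk=2 s=0: VC-HIT | VC [4]
  [13] addr=0x11 blk=2 s=0: L1-HIT | VC [4]
  [14] addr=0x26 blk=4 s=0: VC-HIT | VC [2]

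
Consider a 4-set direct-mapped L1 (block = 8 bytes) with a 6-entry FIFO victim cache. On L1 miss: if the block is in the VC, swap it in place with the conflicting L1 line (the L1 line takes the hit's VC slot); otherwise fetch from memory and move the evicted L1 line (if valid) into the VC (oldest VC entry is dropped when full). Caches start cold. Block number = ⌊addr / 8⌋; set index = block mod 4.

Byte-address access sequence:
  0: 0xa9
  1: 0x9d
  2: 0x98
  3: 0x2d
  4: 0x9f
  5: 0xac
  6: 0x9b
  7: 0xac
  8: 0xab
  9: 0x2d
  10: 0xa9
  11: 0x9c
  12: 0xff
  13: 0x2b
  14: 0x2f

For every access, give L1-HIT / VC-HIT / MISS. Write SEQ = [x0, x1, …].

SEQ = [MISS, MISS, L1-HIT, MISS, L1-HIT, VC-HIT, L1-HIT, L1-HIT, L1-HIT, VC-HIT, VC-HIT, L1-HIT, MISS, VC-HIT, L1-HIT]

  [0] addr=0xa9 blk=21 s=1: MISS | VC []
  [1] addr=0x9d blk=19 s=3: MISS | VC []
  [2] addr=0x98 blk=19 s=3: L1-HIT | VC []
  [3] addr=0x2d blk=5 s=1: MISS | VC [21]
  [4] addr=0x9f blk=19 s=3: L1-HIT | VC [21]
  [5] addr=0xac blk=21 s=1: VC-HIT | VC [5]
  [6] addr=0x9b blk=19 s=3: L1-HIT | VC [5]
  [7] addr=0xac blk=21 s=1: L1-HIT | VC [5]
  [8] addr=0xab blk=21 s=1: L1-HIT | VC [5]
  [9] addr=0x2d blk=5 s=1: VC-HIT | VC [21]
  [10] addr=0xa9 blk=21 s=1: VC-HIT | VC [5]
  [11] addr=0x9c blk=19 s=3: L1-HIT | VC [5]
  [12] addr=0xff blk=31 s=3: MISS | VC [5, 19]
  [13] addr=0x2b blk=5 s=1: VC-HIT | VC [21, 19]
  [14] addr=0x2f blk=5 s=1: L1-HIT | VC [21, 19]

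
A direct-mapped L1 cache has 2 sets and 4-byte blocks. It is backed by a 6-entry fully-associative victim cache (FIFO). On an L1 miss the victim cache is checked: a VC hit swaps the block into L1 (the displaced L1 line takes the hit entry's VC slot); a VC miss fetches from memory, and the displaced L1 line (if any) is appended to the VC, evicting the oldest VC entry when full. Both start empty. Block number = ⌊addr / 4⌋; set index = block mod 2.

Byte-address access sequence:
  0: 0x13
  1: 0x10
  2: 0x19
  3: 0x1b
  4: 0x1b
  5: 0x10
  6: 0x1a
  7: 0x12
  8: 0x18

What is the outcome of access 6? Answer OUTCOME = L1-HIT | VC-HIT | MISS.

OUTCOME = VC-HIT

  [0] addr=0x13 blk=4 s=0: MISS | VC []
  [1] addr=0x10 blk=4 s=0: L1-HIT | VC []
  [2] addr=0x19 blk=6 s=0: MISS | VC [4]
  [3] addr=0x1b blk=6 s=0: L1-HIT | VC [4]
  [4] addr=0x1b blk=6 s=0: L1-HIT | VC [4]
  [5] addr=0x10 blk=4 s=0: VC-HIT | VC [6]
  [6] addr=0x1a blk=6 s=0: VC-HIT | VC [4]
  [7] addr=0x12 blk=4 s=0: VC-HIT | VC [6]
  [8] addr=0x18 blk=6 s=0: VC-HIT | VC [4]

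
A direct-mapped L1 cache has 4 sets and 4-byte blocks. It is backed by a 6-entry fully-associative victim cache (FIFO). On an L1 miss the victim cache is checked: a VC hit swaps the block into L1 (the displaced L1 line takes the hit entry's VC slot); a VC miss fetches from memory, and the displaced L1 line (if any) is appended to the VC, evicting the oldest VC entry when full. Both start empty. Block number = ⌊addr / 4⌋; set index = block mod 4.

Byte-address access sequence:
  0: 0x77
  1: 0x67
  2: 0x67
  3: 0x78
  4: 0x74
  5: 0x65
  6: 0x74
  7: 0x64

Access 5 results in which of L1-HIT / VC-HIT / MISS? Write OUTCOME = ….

#0 0x77→b29/s1 MISS; vc=[]
#1 0x67→b25/s1 MISS; vc=[29]
#2 0x67→b25/s1 L1-HIT; vc=[29]
#3 0x78→b30/s2 MISS; vc=[29]
#4 0x74→b29/s1 VC-HIT; vc=[25]
#5 0x65→b25/s1 VC-HIT; vc=[29]
#6 0x74→b29/s1 VC-HIT; vc=[25]
#7 0x64→b25/s1 VC-HIT; vc=[29]

OUTCOME = VC-HIT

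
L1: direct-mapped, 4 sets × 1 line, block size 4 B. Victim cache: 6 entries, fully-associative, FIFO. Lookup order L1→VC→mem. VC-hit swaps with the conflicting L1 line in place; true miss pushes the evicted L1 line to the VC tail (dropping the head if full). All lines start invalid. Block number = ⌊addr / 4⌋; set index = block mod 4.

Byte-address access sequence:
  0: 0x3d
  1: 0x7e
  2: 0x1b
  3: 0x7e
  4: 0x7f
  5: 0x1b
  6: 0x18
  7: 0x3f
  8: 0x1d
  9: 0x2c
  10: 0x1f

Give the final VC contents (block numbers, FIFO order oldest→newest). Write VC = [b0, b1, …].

0: 0x3d (blk 15, set 3) → MISS  vc=[]
1: 0x7e (blk 31, set 3) → MISS  vc=[15]
2: 0x1b (blk 6, set 2) → MISS  vc=[15]
3: 0x7e (blk 31, set 3) → L1-HIT  vc=[15]
4: 0x7f (blk 31, set 3) → L1-HIT  vc=[15]
5: 0x1b (blk 6, set 2) → L1-HIT  vc=[15]
6: 0x18 (blk 6, set 2) → L1-HIT  vc=[15]
7: 0x3f (blk 15, set 3) → VC-HIT  vc=[31]
8: 0x1d (blk 7, set 3) → MISS  vc=[31, 15]
9: 0x2c (blk 11, set 3) → MISS  vc=[31, 15, 7]
10: 0x1f (blk 7, set 3) → VC-HIT  vc=[31, 15, 11]

VC = [31, 15, 11]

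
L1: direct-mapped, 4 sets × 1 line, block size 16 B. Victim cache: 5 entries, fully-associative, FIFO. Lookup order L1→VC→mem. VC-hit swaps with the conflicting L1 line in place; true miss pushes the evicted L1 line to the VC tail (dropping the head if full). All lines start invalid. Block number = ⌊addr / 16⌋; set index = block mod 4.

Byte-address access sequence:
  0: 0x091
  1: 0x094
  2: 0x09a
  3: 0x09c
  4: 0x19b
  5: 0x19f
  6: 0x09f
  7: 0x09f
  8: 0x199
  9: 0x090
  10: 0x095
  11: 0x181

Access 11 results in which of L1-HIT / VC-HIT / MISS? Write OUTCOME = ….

0: 0x91 (blk 9, set 1) → MISS  vc=[]
1: 0x94 (blk 9, set 1) → L1-HIT  vc=[]
2: 0x9a (blk 9, set 1) → L1-HIT  vc=[]
3: 0x9c (blk 9, set 1) → L1-HIT  vc=[]
4: 0x19b (blk 25, set 1) → MISS  vc=[9]
5: 0x19f (blk 25, set 1) → L1-HIT  vc=[9]
6: 0x9f (blk 9, set 1) → VC-HIT  vc=[25]
7: 0x9f (blk 9, set 1) → L1-HIT  vc=[25]
8: 0x199 (blk 25, set 1) → VC-HIT  vc=[9]
9: 0x90 (blk 9, set 1) → VC-HIT  vc=[25]
10: 0x95 (blk 9, set 1) → L1-HIT  vc=[25]
11: 0x181 (blk 24, set 0) → MISS  vc=[25]

OUTCOME = MISS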